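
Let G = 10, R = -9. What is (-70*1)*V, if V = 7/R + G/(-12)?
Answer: 1015/9 ≈ 112.78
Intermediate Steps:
V = -29/18 (V = 7/(-9) + 10/(-12) = 7*(-⅑) + 10*(-1/12) = -7/9 - ⅚ = -29/18 ≈ -1.6111)
(-70*1)*V = -70*1*(-29/18) = -70*(-29/18) = 1015/9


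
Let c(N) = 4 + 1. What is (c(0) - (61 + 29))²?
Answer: 7225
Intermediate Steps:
c(N) = 5
(c(0) - (61 + 29))² = (5 - (61 + 29))² = (5 - 1*90)² = (5 - 90)² = (-85)² = 7225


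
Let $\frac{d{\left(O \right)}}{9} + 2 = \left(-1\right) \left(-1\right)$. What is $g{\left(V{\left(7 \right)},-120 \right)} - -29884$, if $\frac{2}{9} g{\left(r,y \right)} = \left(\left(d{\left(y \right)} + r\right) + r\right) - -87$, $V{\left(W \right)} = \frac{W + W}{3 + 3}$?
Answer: $30256$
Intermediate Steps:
$V{\left(W \right)} = \frac{W}{3}$ ($V{\left(W \right)} = \frac{2 W}{6} = 2 W \frac{1}{6} = \frac{W}{3}$)
$d{\left(O \right)} = -9$ ($d{\left(O \right)} = -18 + 9 \left(\left(-1\right) \left(-1\right)\right) = -18 + 9 \cdot 1 = -18 + 9 = -9$)
$g{\left(r,y \right)} = 351 + 9 r$ ($g{\left(r,y \right)} = \frac{9 \left(\left(\left(-9 + r\right) + r\right) - -87\right)}{2} = \frac{9 \left(\left(-9 + 2 r\right) + 87\right)}{2} = \frac{9 \left(78 + 2 r\right)}{2} = 351 + 9 r$)
$g{\left(V{\left(7 \right)},-120 \right)} - -29884 = \left(351 + 9 \cdot \frac{1}{3} \cdot 7\right) - -29884 = \left(351 + 9 \cdot \frac{7}{3}\right) + 29884 = \left(351 + 21\right) + 29884 = 372 + 29884 = 30256$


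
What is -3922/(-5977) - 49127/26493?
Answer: -189726533/158348661 ≈ -1.1982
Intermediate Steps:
-3922/(-5977) - 49127/26493 = -3922*(-1/5977) - 49127*1/26493 = 3922/5977 - 49127/26493 = -189726533/158348661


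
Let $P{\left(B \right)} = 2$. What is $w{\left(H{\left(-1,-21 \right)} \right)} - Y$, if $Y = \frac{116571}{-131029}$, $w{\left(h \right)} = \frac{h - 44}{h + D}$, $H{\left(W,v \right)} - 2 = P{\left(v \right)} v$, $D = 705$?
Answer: $\frac{9501897}{12447755} \approx 0.76334$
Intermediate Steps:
$H{\left(W,v \right)} = 2 + 2 v$
$w{\left(h \right)} = \frac{-44 + h}{705 + h}$ ($w{\left(h \right)} = \frac{h - 44}{h + 705} = \frac{-44 + h}{705 + h}$)
$Y = - \frac{116571}{131029}$ ($Y = 116571 \left(- \frac{1}{131029}\right) = - \frac{116571}{131029} \approx -0.88966$)
$w{\left(H{\left(-1,-21 \right)} \right)} - Y = \frac{-44 + \left(2 + 2 \left(-21\right)\right)}{705 + \left(2 + 2 \left(-21\right)\right)} - - \frac{116571}{131029} = \frac{-44 + \left(2 - 42\right)}{705 + \left(2 - 42\right)} + \frac{116571}{131029} = \frac{-44 - 40}{705 - 40} + \frac{116571}{131029} = \frac{1}{665} \left(-84\right) + \frac{116571}{131029} = - \frac{12}{95} + \frac{116571}{131029} = \frac{9501897}{12447755}$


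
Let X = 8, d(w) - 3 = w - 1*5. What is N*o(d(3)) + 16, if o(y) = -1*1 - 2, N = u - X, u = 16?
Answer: -8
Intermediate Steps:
d(w) = -2 + w (d(w) = 3 + (w - 1*5) = 3 + (w - 5) = 3 + (-5 + w) = -2 + w)
N = 8 (N = 16 - 1*8 = 16 - 8 = 8)
o(y) = -3 (o(y) = -1 - 2 = -3)
N*o(d(3)) + 16 = 8*(-3) + 16 = -24 + 16 = -8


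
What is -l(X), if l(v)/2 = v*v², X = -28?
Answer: 43904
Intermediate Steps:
l(v) = 2*v³ (l(v) = 2*(v*v²) = 2*v³)
-l(X) = -2*(-28)³ = -2*(-21952) = -1*(-43904) = 43904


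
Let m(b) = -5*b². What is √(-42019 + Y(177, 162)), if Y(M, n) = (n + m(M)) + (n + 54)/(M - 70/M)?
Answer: I*√193960087734574/31259 ≈ 445.53*I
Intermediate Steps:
Y(M, n) = n - 5*M² + (54 + n)/(M - 70/M) (Y(M, n) = (n - 5*M²) + (n + 54)/(M - 70/M) = (n - 5*M²) + (54 + n)/(M - 70/M) = n - 5*M² + (54 + n)/(M - 70/M))
√(-42019 + Y(177, 162)) = √(-42019 + (-70*162 - 5*177⁴ + 54*177 + 350*177² + 177*162 + 162*177²)/(-70 + 177²)) = √(-42019 + (-11340 - 5*981506241 + 9558 + 350*31329 + 28674 + 162*31329)/(-70 + 31329)) = √(-42019 + (-11340 - 4907531205 + 9558 + 10965150 + 28674 + 5075298)/31259) = √(-42019 + (1/31259)*(-4891463865)) = √(-42019 - 4891463865/31259) = √(-6204935786/31259) = I*√193960087734574/31259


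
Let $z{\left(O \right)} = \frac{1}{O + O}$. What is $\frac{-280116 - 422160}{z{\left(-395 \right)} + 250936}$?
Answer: $- \frac{184932680}{66079813} \approx -2.7986$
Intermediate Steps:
$z{\left(O \right)} = \frac{1}{2 O}$
$\frac{-280116 - 422160}{z{\left(-395 \right)} + 250936} = \frac{-280116 - 422160}{\frac{1}{2 \left(-395\right)} + 250936} = - \frac{702276}{\frac{1}{2} \left(- \frac{1}{395}\right) + 250936} = - \frac{702276}{- \frac{1}{790} + 250936} = - \frac{702276}{\frac{198239439}{790}} = \left(-702276\right) \frac{790}{198239439} = - \frac{184932680}{66079813}$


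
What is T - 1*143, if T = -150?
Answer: -293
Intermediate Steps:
T - 1*143 = -150 - 1*143 = -150 - 143 = -293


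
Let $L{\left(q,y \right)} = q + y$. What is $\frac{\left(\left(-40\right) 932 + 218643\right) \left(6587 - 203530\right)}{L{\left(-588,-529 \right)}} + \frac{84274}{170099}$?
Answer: $\frac{6075625655821649}{190000583} \approx 3.1977 \cdot 10^{7}$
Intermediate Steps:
$\frac{\left(\left(-40\right) 932 + 218643\right) \left(6587 - 203530\right)}{L{\left(-588,-529 \right)}} + \frac{84274}{170099} = \frac{\left(\left(-40\right) 932 + 218643\right) \left(6587 - 203530\right)}{-588 - 529} + \frac{84274}{170099} = \frac{\left(-37280 + 218643\right) \left(-196943\right)}{-1117} + 84274 \cdot \frac{1}{170099} = 181363 \left(-196943\right) \left(- \frac{1}{1117}\right) + \frac{84274}{170099} = \left(-35718173309\right) \left(- \frac{1}{1117}\right) + \frac{84274}{170099} = \frac{35718173309}{1117} + \frac{84274}{170099} = \frac{6075625655821649}{190000583}$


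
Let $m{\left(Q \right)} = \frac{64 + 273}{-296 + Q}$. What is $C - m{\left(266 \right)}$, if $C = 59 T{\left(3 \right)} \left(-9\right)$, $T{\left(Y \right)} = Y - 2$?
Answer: $- \frac{15593}{30} \approx -519.77$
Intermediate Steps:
$T{\left(Y \right)} = -2 + Y$ ($T{\left(Y \right)} = Y - 2 = -2 + Y$)
$m{\left(Q \right)} = \frac{337}{-296 + Q}$
$C = -531$ ($C = 59 \left(-2 + 3\right) \left(-9\right) = 59 \cdot 1 \left(-9\right) = 59 \left(-9\right) = -531$)
$C - m{\left(266 \right)} = -531 - \frac{337}{-296 + 266} = -531 - \frac{337}{-30} = -531 - 337 \left(- \frac{1}{30}\right) = -531 - - \frac{337}{30} = -531 + \frac{337}{30} = - \frac{15593}{30}$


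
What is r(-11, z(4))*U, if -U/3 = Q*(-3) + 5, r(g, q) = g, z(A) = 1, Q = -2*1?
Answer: 363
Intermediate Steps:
Q = -2
U = -33 (U = -3*(-2*(-3) + 5) = -3*(6 + 5) = -3*11 = -33)
r(-11, z(4))*U = -11*(-33) = 363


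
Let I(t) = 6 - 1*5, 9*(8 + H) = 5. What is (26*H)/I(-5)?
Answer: -1742/9 ≈ -193.56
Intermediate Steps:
H = -67/9 (H = -8 + (⅑)*5 = -8 + 5/9 = -67/9 ≈ -7.4444)
I(t) = 1 (I(t) = 6 - 5 = 1)
(26*H)/I(-5) = (26*(-67/9))/1 = -1742/9*1 = -1742/9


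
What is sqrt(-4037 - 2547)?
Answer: 2*I*sqrt(1646) ≈ 81.142*I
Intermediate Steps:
sqrt(-4037 - 2547) = sqrt(-6584) = 2*I*sqrt(1646)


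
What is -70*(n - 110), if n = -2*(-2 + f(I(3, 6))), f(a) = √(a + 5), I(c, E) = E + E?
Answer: 7420 + 140*√17 ≈ 7997.2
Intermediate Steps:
I(c, E) = 2*E
f(a) = √(5 + a)
n = 4 - 2*√17 (n = -2*(-2 + √(5 + 2*6)) = -2*(-2 + √(5 + 12)) = -2*(-2 + √17) = 4 - 2*√17 ≈ -4.2462)
-70*(n - 110) = -70*((4 - 2*√17) - 110) = -70*(-106 - 2*√17) = 7420 + 140*√17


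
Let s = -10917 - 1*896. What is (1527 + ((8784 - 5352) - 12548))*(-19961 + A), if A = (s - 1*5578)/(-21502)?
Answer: 3257077611259/21502 ≈ 1.5148e+8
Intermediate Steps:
s = -11813 (s = -10917 - 896 = -11813)
A = 17391/21502 (A = (-11813 - 1*5578)/(-21502) = (-11813 - 5578)*(-1/21502) = -17391*(-1/21502) = 17391/21502 ≈ 0.80881)
(1527 + ((8784 - 5352) - 12548))*(-19961 + A) = (1527 + ((8784 - 5352) - 12548))*(-19961 + 17391/21502) = (1527 + (3432 - 12548))*(-429184031/21502) = (1527 - 9116)*(-429184031/21502) = -7589*(-429184031/21502) = 3257077611259/21502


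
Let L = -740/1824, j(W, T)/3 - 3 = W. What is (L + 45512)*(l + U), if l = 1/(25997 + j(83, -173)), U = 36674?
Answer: 224526284227393/134520 ≈ 1.6691e+9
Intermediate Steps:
j(W, T) = 9 + 3*W
l = 1/26255 (l = 1/(25997 + (9 + 3*83)) = 1/(25997 + (9 + 249)) = 1/(25997 + 258) = 1/26255 ≈ 3.8088e-5)
L = -185/456 (L = -740*1/1824 = -185/456 ≈ -0.40570)
(L + 45512)*(l + U) = (-185/456 + 45512)*(1/26255 + 36674) = (20753287/456)*(962875871/26255) = 224526284227393/134520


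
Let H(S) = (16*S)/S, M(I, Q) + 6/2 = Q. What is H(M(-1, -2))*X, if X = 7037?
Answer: 112592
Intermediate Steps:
M(I, Q) = -3 + Q
H(S) = 16
H(M(-1, -2))*X = 16*7037 = 112592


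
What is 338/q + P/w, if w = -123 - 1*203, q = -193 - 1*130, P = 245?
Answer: -189323/105298 ≈ -1.7980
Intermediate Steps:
q = -323 (q = -193 - 130 = -323)
w = -326 (w = -123 - 203 = -326)
338/q + P/w = 338/(-323) + 245/(-326) = 338*(-1/323) + 245*(-1/326) = -338/323 - 245/326 = -189323/105298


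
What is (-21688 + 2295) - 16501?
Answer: -35894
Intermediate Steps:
(-21688 + 2295) - 16501 = -19393 - 16501 = -35894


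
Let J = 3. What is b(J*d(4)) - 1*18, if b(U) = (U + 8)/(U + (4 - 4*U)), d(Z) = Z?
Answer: -149/8 ≈ -18.625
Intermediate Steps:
b(U) = (8 + U)/(4 - 3*U)
b(J*d(4)) - 1*18 = (-8 - 3*4)/(-4 + 3*(3*4)) - 1*18 = (-8 - 1*12)/(-4 + 3*12) - 18 = (-8 - 12)/(-4 + 36) - 18 = -20/32 - 18 = (1/32)*(-20) - 18 = -5/8 - 18 = -149/8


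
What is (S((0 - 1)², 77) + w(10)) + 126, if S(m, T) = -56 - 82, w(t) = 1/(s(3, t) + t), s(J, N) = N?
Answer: -239/20 ≈ -11.950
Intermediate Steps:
w(t) = 1/(2*t) (w(t) = 1/(t + t) = 1/(2*t))
S(m, T) = -138
(S((0 - 1)², 77) + w(10)) + 126 = (-138 + (½)/10) + 126 = (-138 + (½)*(⅒)) + 126 = (-138 + 1/20) + 126 = -2759/20 + 126 = -239/20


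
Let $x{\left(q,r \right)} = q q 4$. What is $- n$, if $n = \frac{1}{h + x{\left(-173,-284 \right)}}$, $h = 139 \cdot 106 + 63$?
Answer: $- \frac{1}{134513} \approx -7.4342 \cdot 10^{-6}$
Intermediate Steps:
$h = 14797$ ($h = 14734 + 63 = 14797$)
$x{\left(q,r \right)} = 4 q^{2}$ ($x{\left(q,r \right)} = q^{2} \cdot 4 = 4 q^{2}$)
$n = \frac{1}{134513}$ ($n = \frac{1}{14797 + 4 \left(-173\right)^{2}} = \frac{1}{14797 + 4 \cdot 29929} = \frac{1}{14797 + 119716} = \frac{1}{134513} \approx 7.4342 \cdot 10^{-6}$)
$- n = \left(-1\right) \frac{1}{134513} = - \frac{1}{134513}$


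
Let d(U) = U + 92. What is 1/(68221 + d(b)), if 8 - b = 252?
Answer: 1/68069 ≈ 1.4691e-5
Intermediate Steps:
b = -244 (b = 8 - 1*252 = 8 - 252 = -244)
d(U) = 92 + U
1/(68221 + d(b)) = 1/(68221 + (92 - 244)) = 1/(68221 - 152) = 1/68069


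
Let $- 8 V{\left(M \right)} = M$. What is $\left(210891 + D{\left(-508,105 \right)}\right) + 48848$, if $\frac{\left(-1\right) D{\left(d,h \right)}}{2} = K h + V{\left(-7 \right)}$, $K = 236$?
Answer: $\frac{840709}{4} \approx 2.1018 \cdot 10^{5}$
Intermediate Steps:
$V{\left(M \right)} = - \frac{M}{8}$
$D{\left(d,h \right)} = - \frac{7}{4} - 472 h$ ($D{\left(d,h \right)} = - 2 \left(236 h - - \frac{7}{8}\right) = - 2 \left(236 h + \frac{7}{8}\right) = - 2 \left(\frac{7}{8} + 236 h\right) = - \frac{7}{4} - 472 h$)
$\left(210891 + D{\left(-508,105 \right)}\right) + 48848 = \left(210891 - \frac{198247}{4}\right) + 48848 = \frac{645317}{4} + 48848 = \frac{840709}{4}$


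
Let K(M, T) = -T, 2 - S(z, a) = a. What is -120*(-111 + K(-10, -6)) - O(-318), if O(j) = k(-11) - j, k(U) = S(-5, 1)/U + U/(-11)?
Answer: 135092/11 ≈ 12281.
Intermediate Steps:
S(z, a) = 2 - a
k(U) = 1/U - U/11 (k(U) = (2 - 1*1)/U + U/(-11) = (2 - 1)/U + U*(-1/11) = 1/U - U/11)
O(j) = 10/11 - j (O(j) = (1/(-11) - 1/11*(-11)) - j = (-1/11 + 1) - j = 10/11 - j)
-120*(-111 + K(-10, -6)) - O(-318) = -120*(-111 - 1*(-6)) - (10/11 - 1*(-318)) = -120*(-111 + 6) - (10/11 + 318) = -120*(-105) - 1*3508/11 = 12600 - 3508/11 = 135092/11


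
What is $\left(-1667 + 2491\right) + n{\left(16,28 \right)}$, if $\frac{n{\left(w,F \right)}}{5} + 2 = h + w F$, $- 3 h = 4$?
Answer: $\frac{9142}{3} \approx 3047.3$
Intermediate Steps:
$h = - \frac{4}{3}$ ($h = \left(- \frac{1}{3}\right) 4 = - \frac{4}{3} \approx -1.3333$)
$n{\left(w,F \right)} = - \frac{50}{3} + 5 F w$ ($n{\left(w,F \right)} = -10 + 5 \left(- \frac{4}{3} + w F\right) = -10 + 5 \left(- \frac{4}{3} + F w\right) = -10 + \left(- \frac{20}{3} + 5 F w\right) = - \frac{50}{3} + 5 F w$)
$\left(-1667 + 2491\right) + n{\left(16,28 \right)} = \left(-1667 + 2491\right) - \left(\frac{50}{3} - 2240\right) = 824 + \left(- \frac{50}{3} + 2240\right) = 824 + \frac{6670}{3} = \frac{9142}{3}$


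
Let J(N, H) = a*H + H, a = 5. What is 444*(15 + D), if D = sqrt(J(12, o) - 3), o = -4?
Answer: 6660 + 1332*I*sqrt(3) ≈ 6660.0 + 2307.1*I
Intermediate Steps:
J(N, H) = 6*H (J(N, H) = 5*H + H = 6*H)
D = 3*I*sqrt(3) (D = sqrt(6*(-4) - 3) = sqrt(-24 - 3) = sqrt(-27) = 3*I*sqrt(3) ≈ 5.1962*I)
444*(15 + D) = 444*(15 + 3*I*sqrt(3)) = 6660 + 1332*I*sqrt(3)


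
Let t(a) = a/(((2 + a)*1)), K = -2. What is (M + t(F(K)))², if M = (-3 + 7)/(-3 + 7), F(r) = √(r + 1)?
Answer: 32/25 + 24*I/25 ≈ 1.28 + 0.96*I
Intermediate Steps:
F(r) = √(1 + r)
t(a) = a/(2 + a)
M = 1 (M = 4/4 = 4*(¼) = 1)
(M + t(F(K)))² = (1 + √(1 - 2)/(2 + √(1 - 2)))² = (1 + √(-1)/(2 + √(-1)))² = (1 + I/(2 + I))² = (1 + I*((2 - I)/5))² = (1 + I*(2 - I)/5)²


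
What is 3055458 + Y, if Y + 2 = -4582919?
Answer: -1527463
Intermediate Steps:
Y = -4582921 (Y = -2 - 4582919 = -4582921)
3055458 + Y = 3055458 - 4582921 = -1527463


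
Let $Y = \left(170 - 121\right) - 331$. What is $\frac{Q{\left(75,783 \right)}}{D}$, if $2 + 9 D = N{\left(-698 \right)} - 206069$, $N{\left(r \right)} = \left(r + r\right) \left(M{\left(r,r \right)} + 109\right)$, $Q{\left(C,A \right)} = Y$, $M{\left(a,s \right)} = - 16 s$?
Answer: $\frac{2538}{15948763} \approx 0.00015913$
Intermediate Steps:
$Y = -282$ ($Y = 49 - 331 = -282$)
$Q{\left(C,A \right)} = -282$
$N{\left(r \right)} = 2 r \left(109 - 16 r\right)$ ($N{\left(r \right)} = \left(r + r\right) \left(- 16 r + 109\right) = 2 r \left(109 - 16 r\right)$)
$D = - \frac{15948763}{9}$ ($D = - \frac{2}{9} + \frac{2 \left(-698\right) \left(109 - -11168\right) - 206069}{9} = - \frac{2}{9} + \frac{2 \left(-698\right) \left(109 + 11168\right) - 206069}{9} = - \frac{2}{9} + \frac{2 \left(-698\right) 11277 - 206069}{9} = - \frac{2}{9} + \frac{-15742692 - 206069}{9} = - \frac{2}{9} + \frac{1}{9} \left(-15948761\right) = - \frac{2}{9} - \frac{15948761}{9} = - \frac{15948763}{9} \approx -1.7721 \cdot 10^{6}$)
$\frac{Q{\left(75,783 \right)}}{D} = - \frac{282}{- \frac{15948763}{9}} = \left(-282\right) \left(- \frac{9}{15948763}\right) = \frac{2538}{15948763}$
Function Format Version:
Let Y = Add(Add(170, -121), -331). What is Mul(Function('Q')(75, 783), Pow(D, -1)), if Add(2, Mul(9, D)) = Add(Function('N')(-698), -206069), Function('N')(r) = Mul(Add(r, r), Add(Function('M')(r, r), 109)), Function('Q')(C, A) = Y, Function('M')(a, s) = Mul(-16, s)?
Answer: Rational(2538, 15948763) ≈ 0.00015913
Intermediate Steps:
Y = -282 (Y = Add(49, -331) = -282)
Function('Q')(C, A) = -282
Function('N')(r) = Mul(2, r, Add(109, Mul(-16, r))) (Function('N')(r) = Mul(Add(r, r), Add(Mul(-16, r), 109)) = Mul(Mul(2, r), Add(109, Mul(-16, r))) = Mul(2, r, Add(109, Mul(-16, r))))
D = Rational(-15948763, 9) (D = Add(Rational(-2, 9), Mul(Rational(1, 9), Add(Mul(2, -698, Add(109, Mul(-16, -698))), -206069))) = Add(Rational(-2, 9), Mul(Rational(1, 9), Add(Mul(2, -698, Add(109, 11168)), -206069))) = Add(Rational(-2, 9), Mul(Rational(1, 9), Add(Mul(2, -698, 11277), -206069))) = Add(Rational(-2, 9), Mul(Rational(1, 9), Add(-15742692, -206069))) = Add(Rational(-2, 9), Mul(Rational(1, 9), -15948761)) = Add(Rational(-2, 9), Rational(-15948761, 9)) = Rational(-15948763, 9) ≈ -1.7721e+6)
Mul(Function('Q')(75, 783), Pow(D, -1)) = Mul(-282, Pow(Rational(-15948763, 9), -1)) = Mul(-282, Rational(-9, 15948763)) = Rational(2538, 15948763)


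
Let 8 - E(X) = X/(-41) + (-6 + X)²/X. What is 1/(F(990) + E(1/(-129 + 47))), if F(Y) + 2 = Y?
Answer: 1681/6656780 ≈ 0.00025252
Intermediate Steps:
E(X) = 8 + X/41 - (-6 + X)²/X (E(X) = 8 - (X/(-41) + (-6 + X)²/X) = 8 - (X*(-1/41) + (-6 + X)²/X) = 8 - (-X/41 + (-6 + X)²/X) = 8 + (X/41 - (-6 + X)²/X) = 8 + X/41 - (-6 + X)²/X)
F(Y) = -2 + Y
1/(F(990) + E(1/(-129 + 47))) = 1/((-2 + 990) + (20 - 36/(1/(-129 + 47)) - 40/(41*(-129 + 47)))) = 1/(988 + (20 - 36/(1/(-82)) - 40/(41*(-82)))) = 1/(988 + (20 - 36/(1*(-1/82)) - 40*(-1)/(41*82))) = 1/(988 + (20 - 36/(-1/82) - 40/41*(-1/82))) = 1/(988 + (20 - 36*(-82) + 20/1681)) = 1/(988 + (20 + 2952 + 20/1681)) = 1/(988 + 4995952/1681) = 1/(6656780/1681) = 1681/6656780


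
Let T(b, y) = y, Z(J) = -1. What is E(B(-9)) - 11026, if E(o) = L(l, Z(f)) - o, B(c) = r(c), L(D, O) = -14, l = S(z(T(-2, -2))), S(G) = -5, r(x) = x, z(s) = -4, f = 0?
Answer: -11031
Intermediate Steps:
l = -5
B(c) = c
E(o) = -14 - o
E(B(-9)) - 11026 = (-14 - 1*(-9)) - 11026 = (-14 + 9) - 11026 = -5 - 11026 = -11031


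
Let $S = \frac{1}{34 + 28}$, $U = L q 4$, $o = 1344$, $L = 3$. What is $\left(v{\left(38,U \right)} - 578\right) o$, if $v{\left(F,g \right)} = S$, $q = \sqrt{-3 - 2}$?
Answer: $- \frac{24081120}{31} \approx -7.7681 \cdot 10^{5}$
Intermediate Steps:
$q = i \sqrt{5}$ ($q = \sqrt{-5} = i \sqrt{5} \approx 2.2361 i$)
$U = 12 i \sqrt{5}$ ($U = 3 i \sqrt{5} \cdot 4 = 12 i \sqrt{5} \approx 26.833 i$)
$S = \frac{1}{62} \approx 0.016129$
$v{\left(F,g \right)} = \frac{1}{62}$
$\left(v{\left(38,U \right)} - 578\right) o = \left(\frac{1}{62} - 578\right) 1344 = \left(- \frac{35835}{62}\right) 1344 = - \frac{24081120}{31}$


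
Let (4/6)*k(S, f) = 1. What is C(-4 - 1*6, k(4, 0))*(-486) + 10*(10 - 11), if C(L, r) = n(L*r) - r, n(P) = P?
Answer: 8009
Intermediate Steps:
k(S, f) = 3/2 (k(S, f) = (3/2)*1 = 3/2)
C(L, r) = -r + L*r (C(L, r) = L*r - r = -r + L*r)
C(-4 - 1*6, k(4, 0))*(-486) + 10*(10 - 11) = (3*(-1 + (-4 - 1*6))/2)*(-486) + 10*(10 - 11) = (3*(-1 + (-4 - 6))/2)*(-486) + 10*(-1) = (3*(-1 - 10)/2)*(-486) - 10 = ((3/2)*(-11))*(-486) - 10 = -33/2*(-486) - 10 = 8019 - 10 = 8009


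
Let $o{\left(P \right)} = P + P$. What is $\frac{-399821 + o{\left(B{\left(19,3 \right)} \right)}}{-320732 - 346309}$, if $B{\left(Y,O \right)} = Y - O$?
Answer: $\frac{133263}{222347} \approx 0.59935$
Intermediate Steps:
$o{\left(P \right)} = 2 P$
$\frac{-399821 + o{\left(B{\left(19,3 \right)} \right)}}{-320732 - 346309} = \frac{-399821 + 2 \left(19 - 3\right)}{-320732 - 346309} = \frac{-399821 + 2 \left(19 - 3\right)}{-667041} = \left(-399821 + 2 \cdot 16\right) \left(- \frac{1}{667041}\right) = \left(-399821 + 32\right) \left(- \frac{1}{667041}\right) = \left(-399789\right) \left(- \frac{1}{667041}\right) = \frac{133263}{222347}$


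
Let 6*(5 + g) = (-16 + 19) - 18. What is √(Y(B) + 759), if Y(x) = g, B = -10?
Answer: 3*√334/2 ≈ 27.414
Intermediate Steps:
g = -15/2 (g = -5 + ((-16 + 19) - 18)/6 = -5 + (3 - 18)/6 = -5 + (⅙)*(-15) = -5 - 5/2 = -15/2 ≈ -7.5000)
Y(x) = -15/2
√(Y(B) + 759) = √(-15/2 + 759) = √(1503/2) = 3*√334/2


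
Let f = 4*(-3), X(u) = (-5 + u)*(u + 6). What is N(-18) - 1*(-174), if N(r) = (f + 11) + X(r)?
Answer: 449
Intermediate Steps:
X(u) = (-5 + u)*(6 + u)
f = -12
N(r) = -31 + r + r² (N(r) = (-12 + 11) + (-30 + r + r²) = -1 + (-30 + r + r²) = -31 + r + r²)
N(-18) - 1*(-174) = (-31 - 18 + (-18)²) - 1*(-174) = (-31 - 18 + 324) + 174 = 275 + 174 = 449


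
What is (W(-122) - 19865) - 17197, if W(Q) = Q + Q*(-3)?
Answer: -36818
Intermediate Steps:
W(Q) = -2*Q (W(Q) = Q - 3*Q = -2*Q)
(W(-122) - 19865) - 17197 = (-2*(-122) - 19865) - 17197 = (244 - 19865) - 17197 = -19621 - 17197 = -36818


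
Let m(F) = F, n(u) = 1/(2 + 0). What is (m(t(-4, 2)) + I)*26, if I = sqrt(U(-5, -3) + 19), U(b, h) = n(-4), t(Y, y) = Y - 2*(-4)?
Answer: 104 + 13*sqrt(78) ≈ 218.81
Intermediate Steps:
t(Y, y) = 8 + Y (t(Y, y) = Y + 8 = 8 + Y)
n(u) = 1/2
U(b, h) = 1/2
I = sqrt(78)/2 (I = sqrt(1/2 + 19) = sqrt(39/2) = sqrt(78)/2 ≈ 4.4159)
(m(t(-4, 2)) + I)*26 = ((8 - 4) + sqrt(78)/2)*26 = (4 + sqrt(78)/2)*26 = 104 + 13*sqrt(78)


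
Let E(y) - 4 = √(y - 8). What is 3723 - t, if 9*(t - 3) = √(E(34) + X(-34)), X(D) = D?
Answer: 3720 - √(-30 + √26)/9 ≈ 3720.0 - 0.55445*I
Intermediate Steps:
E(y) = 4 + √(-8 + y) (E(y) = 4 + √(y - 8) = 4 + √(-8 + y))
t = 3 + √(-30 + √26)/9 (t = 3 + √((4 + √(-8 + 34)) - 34)/9 = 3 + √((4 + √26) - 34)/9 = 3 + √(-30 + √26)/9 ≈ 3.0 + 0.55445*I)
3723 - t = 3723 - (3 + √(-30 + √26)/9) = 3723 + (-3 - √(-30 + √26)/9) = 3720 - √(-30 + √26)/9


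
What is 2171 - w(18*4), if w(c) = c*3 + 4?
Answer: 1951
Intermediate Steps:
w(c) = 4 + 3*c (w(c) = 3*c + 4 = 4 + 3*c)
2171 - w(18*4) = 2171 - (4 + 3*(18*4)) = 2171 - (4 + 3*72) = 2171 - (4 + 216) = 2171 - 1*220 = 2171 - 220 = 1951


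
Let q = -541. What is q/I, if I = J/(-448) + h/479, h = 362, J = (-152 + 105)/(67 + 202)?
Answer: -31229359168/43647857 ≈ -715.48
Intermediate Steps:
J = -47/269 ≈ -0.17472
I = 43647857/57725248 (I = -47/269/(-448) + 362/479 = -47/269*(-1/448) + 362*(1/479) = 47/120512 + 362/479 = 43647857/57725248 ≈ 0.75613)
q/I = -541/43647857/57725248 = -541*57725248/43647857 = -31229359168/43647857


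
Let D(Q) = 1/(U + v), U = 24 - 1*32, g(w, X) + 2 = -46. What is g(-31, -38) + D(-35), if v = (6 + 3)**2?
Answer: -3503/73 ≈ -47.986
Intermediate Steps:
v = 81 (v = 9**2 = 81)
g(w, X) = -48 (g(w, X) = -2 - 46 = -48)
U = -8 (U = 24 - 32 = -8)
D(Q) = 1/73 (D(Q) = 1/(-8 + 81) = 1/73)
g(-31, -38) + D(-35) = -48 + 1/73 = -3503/73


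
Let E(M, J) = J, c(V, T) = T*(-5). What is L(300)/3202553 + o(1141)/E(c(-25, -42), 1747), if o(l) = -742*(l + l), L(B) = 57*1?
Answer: -5422703552353/5594860091 ≈ -969.23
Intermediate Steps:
c(V, T) = -5*T
L(B) = 57
o(l) = -1484*l
L(300)/3202553 + o(1141)/E(c(-25, -42), 1747) = 57/3202553 - 1484*1141/1747 = 57*(1/3202553) - 1693244*1/1747 = 57/3202553 - 1693244/1747 = -5422703552353/5594860091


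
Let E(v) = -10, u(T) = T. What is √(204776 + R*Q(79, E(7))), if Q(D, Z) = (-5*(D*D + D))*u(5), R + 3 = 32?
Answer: 2*I*√1094306 ≈ 2092.2*I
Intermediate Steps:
R = 29 (R = -3 + 32 = 29)
Q(D, Z) = -25*D - 25*D² (Q(D, Z) = -5*(D*D + D)*5 = -5*(D² + D)*5 = -5*(D + D²)*5 = (-5*D - 5*D²)*5 = -25*D - 25*D²)
√(204776 + R*Q(79, E(7))) = √(204776 + 29*(-25*79*(1 + 79))) = √(204776 + 29*(-25*79*80)) = √(204776 + 29*(-158000)) = √(204776 - 4582000) = √(-4377224) = 2*I*√1094306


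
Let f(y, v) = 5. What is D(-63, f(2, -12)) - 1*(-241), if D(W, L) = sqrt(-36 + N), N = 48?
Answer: 241 + 2*sqrt(3) ≈ 244.46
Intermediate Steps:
D(W, L) = 2*sqrt(3) (D(W, L) = sqrt(-36 + 48) = sqrt(12) = 2*sqrt(3))
D(-63, f(2, -12)) - 1*(-241) = 2*sqrt(3) - 1*(-241) = 2*sqrt(3) + 241 = 241 + 2*sqrt(3)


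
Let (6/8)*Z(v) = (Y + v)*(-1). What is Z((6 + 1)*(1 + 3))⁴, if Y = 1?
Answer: 181063936/81 ≈ 2.2354e+6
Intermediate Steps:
Z(v) = -4/3 - 4*v/3 (Z(v) = 4*((1 + v)*(-1))/3 = 4*(-1 - v)/3 = -4/3 - 4*v/3)
Z((6 + 1)*(1 + 3))⁴ = (-4/3 - 4*(6 + 1)*(1 + 3)/3)⁴ = (-4/3 - 28*4/3)⁴ = (-4/3 - 4/3*28)⁴ = (-4/3 - 112/3)⁴ = (-116/3)⁴ = 181063936/81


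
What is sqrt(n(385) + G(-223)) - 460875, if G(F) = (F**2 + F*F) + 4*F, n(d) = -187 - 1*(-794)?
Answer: -460875 + sqrt(99173) ≈ -4.6056e+5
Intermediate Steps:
n(d) = 607 (n(d) = -187 + 794 = 607)
G(F) = 2*F**2 + 4*F (G(F) = (F**2 + F**2) + 4*F = 2*F**2 + 4*F)
sqrt(n(385) + G(-223)) - 460875 = sqrt(607 + 2*(-223)*(2 - 223)) - 460875 = sqrt(607 + 2*(-223)*(-221)) - 460875 = sqrt(607 + 98566) - 460875 = sqrt(99173) - 460875 = -460875 + sqrt(99173)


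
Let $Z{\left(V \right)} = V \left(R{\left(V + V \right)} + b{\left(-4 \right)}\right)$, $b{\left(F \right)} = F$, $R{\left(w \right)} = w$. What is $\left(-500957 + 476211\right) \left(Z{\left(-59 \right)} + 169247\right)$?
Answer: $-4366307970$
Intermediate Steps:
$Z{\left(V \right)} = V \left(-4 + 2 V\right)$ ($Z{\left(V \right)} = V \left(\left(V + V\right) - 4\right) = V \left(2 V - 4\right) = V \left(-4 + 2 V\right)$)
$\left(-500957 + 476211\right) \left(Z{\left(-59 \right)} + 169247\right) = \left(-500957 + 476211\right) \left(2 \left(-59\right) \left(-2 - 59\right) + 169247\right) = - 24746 \left(2 \left(-59\right) \left(-61\right) + 169247\right) = - 24746 \left(7198 + 169247\right) = \left(-24746\right) 176445 = -4366307970$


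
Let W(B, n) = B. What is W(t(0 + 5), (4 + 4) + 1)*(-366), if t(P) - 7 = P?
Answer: -4392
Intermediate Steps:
t(P) = 7 + P
W(t(0 + 5), (4 + 4) + 1)*(-366) = (7 + (0 + 5))*(-366) = (7 + 5)*(-366) = 12*(-366) = -4392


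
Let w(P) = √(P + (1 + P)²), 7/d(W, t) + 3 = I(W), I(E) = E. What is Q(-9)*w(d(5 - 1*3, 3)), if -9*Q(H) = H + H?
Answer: 2*√29 ≈ 10.770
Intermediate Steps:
d(W, t) = 7/(-3 + W)
Q(H) = -2*H/9 (Q(H) = -(H + H)/9 = -2*H/9)
Q(-9)*w(d(5 - 1*3, 3)) = (-2/9*(-9))*√(7/(-3 + (5 - 1*3)) + (1 + 7/(-3 + (5 - 1*3)))²) = 2*√(7/(-3 + (5 - 3)) + (1 + 7/(-3 + (5 - 3)))²) = 2*√(7/(-3 + 2) + (1 + 7/(-3 + 2))²) = 2*√(7/(-1) + (1 + 7/(-1))²) = 2*√(7*(-1) + (1 + 7*(-1))²) = 2*√(-7 + (1 - 7)²) = 2*√(-7 + (-6)²) = 2*√(-7 + 36) = 2*√29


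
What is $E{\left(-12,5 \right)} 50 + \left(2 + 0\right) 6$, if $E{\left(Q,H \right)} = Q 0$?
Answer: $12$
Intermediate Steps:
$E{\left(Q,H \right)} = 0$
$E{\left(-12,5 \right)} 50 + \left(2 + 0\right) 6 = 0 \cdot 50 + \left(2 + 0\right) 6 = 0 + 2 \cdot 6 = 0 + 12 = 12$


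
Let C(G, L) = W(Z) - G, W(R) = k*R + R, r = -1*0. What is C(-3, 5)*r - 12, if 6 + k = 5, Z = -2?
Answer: -12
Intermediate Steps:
k = -1 (k = -6 + 5 = -1)
r = 0
W(R) = 0 (W(R) = -R + R = 0)
C(G, L) = -G (C(G, L) = 0 - G = -G)
C(-3, 5)*r - 12 = -1*(-3)*0 - 12 = 3*0 - 12 = 0 - 12 = -12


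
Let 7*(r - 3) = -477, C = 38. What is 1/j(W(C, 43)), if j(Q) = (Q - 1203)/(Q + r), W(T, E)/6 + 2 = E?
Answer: -422/2233 ≈ -0.18898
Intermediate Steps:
W(T, E) = -12 + 6*E
r = -456/7 (r = 3 + (1/7)*(-477) = 3 - 477/7 = -456/7 ≈ -65.143)
j(Q) = (-1203 + Q)/(-456/7 + Q) (j(Q) = (Q - 1203)/(Q - 456/7) = (-1203 + Q)/(-456/7 + Q))
1/j(W(C, 43)) = 1/(7*(-1203 + (-12 + 6*43))/(-456 + 7*(-12 + 6*43))) = 1/(7*(-1203 + (-12 + 258))/(-456 + 7*(-12 + 258))) = 1/(7*(-1203 + 246)/(-456 + 7*246)) = 1/(7*(-957)/(-456 + 1722)) = 1/(7*(-957)/1266) = 1/(7*(1/1266)*(-957)) = 1/(-2233/422) = -422/2233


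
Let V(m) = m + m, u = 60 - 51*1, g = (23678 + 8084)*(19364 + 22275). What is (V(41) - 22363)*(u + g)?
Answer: -29467467551487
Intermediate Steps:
g = 1322537918 (g = 31762*41639 = 1322537918)
u = 9 (u = 60 - 51 = 9)
V(m) = 2*m
(V(41) - 22363)*(u + g) = (2*41 - 22363)*(9 + 1322537918) = (82 - 22363)*1322537927 = -22281*1322537927 = -29467467551487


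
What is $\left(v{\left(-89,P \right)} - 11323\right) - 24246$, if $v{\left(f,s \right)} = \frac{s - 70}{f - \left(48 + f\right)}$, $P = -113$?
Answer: $- \frac{569043}{16} \approx -35565.0$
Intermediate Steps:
$v{\left(f,s \right)} = \frac{35}{24} - \frac{s}{48}$ ($v{\left(f,s \right)} = \frac{-70 + s}{-48} = \left(-70 + s\right) \left(- \frac{1}{48}\right) = \frac{35}{24} - \frac{s}{48}$)
$\left(v{\left(-89,P \right)} - 11323\right) - 24246 = \left(\left(\frac{35}{24} - - \frac{113}{48}\right) - 11323\right) - 24246 = \left(\left(\frac{35}{24} + \frac{113}{48}\right) - 11323\right) - 24246 = \left(\frac{61}{16} - 11323\right) - 24246 = - \frac{181107}{16} - 24246 = - \frac{569043}{16}$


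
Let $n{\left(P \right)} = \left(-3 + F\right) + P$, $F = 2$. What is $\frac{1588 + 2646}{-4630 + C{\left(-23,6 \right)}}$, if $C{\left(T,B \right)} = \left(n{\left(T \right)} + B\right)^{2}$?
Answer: $- \frac{2117}{2153} \approx -0.98328$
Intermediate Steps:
$n{\left(P \right)} = -1 + P$ ($n{\left(P \right)} = \left(-3 + 2\right) + P = -1 + P$)
$C{\left(T,B \right)} = \left(-1 + B + T\right)^{2}$ ($C{\left(T,B \right)} = \left(\left(-1 + T\right) + B\right)^{2} = \left(-1 + B + T\right)^{2}$)
$\frac{1588 + 2646}{-4630 + C{\left(-23,6 \right)}} = \frac{1588 + 2646}{-4630 + \left(-1 + 6 - 23\right)^{2}} = \frac{4234}{-4630 + \left(-18\right)^{2}} = \frac{4234}{-4630 + 324} = \frac{4234}{-4306} = 4234 \left(- \frac{1}{4306}\right) = - \frac{2117}{2153}$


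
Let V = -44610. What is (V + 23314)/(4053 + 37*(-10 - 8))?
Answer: -21296/3387 ≈ -6.2876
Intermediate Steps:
(V + 23314)/(4053 + 37*(-10 - 8)) = (-44610 + 23314)/(4053 + 37*(-10 - 8)) = -21296/(4053 + 37*(-18)) = -21296/(4053 - 666) = -21296/3387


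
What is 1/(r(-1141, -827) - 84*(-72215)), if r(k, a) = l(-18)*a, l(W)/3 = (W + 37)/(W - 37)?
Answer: 55/333680439 ≈ 1.6483e-7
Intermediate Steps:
l(W) = 3*(37 + W)/(-37 + W) (l(W) = 3*((W + 37)/(W - 37)) = 3*((37 + W)/(-37 + W)) = 3*(37 + W)/(-37 + W))
r(k, a) = -57*a/55 (r(k, a) = (3*(37 - 18)/(-37 - 18))*a = (3*19/(-55))*a = (3*(-1/55)*19)*a = -57*a/55)
1/(r(-1141, -827) - 84*(-72215)) = 1/(-57/55*(-827) - 84*(-72215)) = 1/(47139/55 + 6066060) = 1/(333680439/55) = 55/333680439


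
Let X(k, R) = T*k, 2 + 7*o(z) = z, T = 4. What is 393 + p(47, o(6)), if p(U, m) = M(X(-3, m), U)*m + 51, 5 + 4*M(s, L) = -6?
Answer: 3097/7 ≈ 442.43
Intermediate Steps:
o(z) = -2/7 + z/7
X(k, R) = 4*k
M(s, L) = -11/4 (M(s, L) = -5/4 + (1/4)*(-6) = -5/4 - 3/2 = -11/4)
p(U, m) = 51 - 11*m/4 (p(U, m) = -11*m/4 + 51 = 51 - 11*m/4)
393 + p(47, o(6)) = 393 + (51 - 11*(-2/7 + (1/7)*6)/4) = 393 + (51 - 11*(-2/7 + 6/7)/4) = 393 + (51 - 11/4*4/7) = 393 + (51 - 11/7) = 393 + 346/7 = 3097/7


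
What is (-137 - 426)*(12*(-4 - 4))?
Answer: 54048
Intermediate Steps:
(-137 - 426)*(12*(-4 - 4)) = -6756*(-8) = -563*(-96) = 54048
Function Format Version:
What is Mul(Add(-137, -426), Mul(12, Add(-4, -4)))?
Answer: 54048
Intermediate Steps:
Mul(Add(-137, -426), Mul(12, Add(-4, -4))) = Mul(-563, Mul(12, -8)) = Mul(-563, -96) = 54048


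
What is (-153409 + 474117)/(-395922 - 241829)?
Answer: -320708/637751 ≈ -0.50287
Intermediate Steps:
(-153409 + 474117)/(-395922 - 241829) = 320708/(-637751) = 320708*(-1/637751) = -320708/637751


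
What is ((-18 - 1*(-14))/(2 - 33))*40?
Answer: 160/31 ≈ 5.1613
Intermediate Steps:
((-18 - 1*(-14))/(2 - 33))*40 = ((-18 + 14)/(-31))*40 = -4*(-1/31)*40 = (4/31)*40 = 160/31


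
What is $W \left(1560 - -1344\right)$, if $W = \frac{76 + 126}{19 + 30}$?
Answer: $\frac{586608}{49} \approx 11972.0$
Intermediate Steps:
$W = \frac{202}{49} \approx 4.1225$
$W \left(1560 - -1344\right) = \frac{202 \left(1560 - -1344\right)}{49} = \frac{202 \left(1560 + 1344\right)}{49} = \frac{202}{49} \cdot 2904 = \frac{586608}{49}$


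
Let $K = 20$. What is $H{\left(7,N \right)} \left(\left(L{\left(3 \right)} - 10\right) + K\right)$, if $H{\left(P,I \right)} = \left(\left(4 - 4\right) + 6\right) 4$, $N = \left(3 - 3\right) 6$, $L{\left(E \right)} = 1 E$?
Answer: $312$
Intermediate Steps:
$L{\left(E \right)} = E$
$N = 0$ ($N = 0 \cdot 6 = 0$)
$H{\left(P,I \right)} = 24$ ($H{\left(P,I \right)} = \left(\left(4 - 4\right) + 6\right) 4 = \left(0 + 6\right) 4 = 6 \cdot 4 = 24$)
$H{\left(7,N \right)} \left(\left(L{\left(3 \right)} - 10\right) + K\right) = 24 \left(\left(3 - 10\right) + 20\right) = 24 \left(-7 + 20\right) = 24 \cdot 13 = 312$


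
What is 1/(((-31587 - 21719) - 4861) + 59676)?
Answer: 1/1509 ≈ 0.00066269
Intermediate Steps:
1/(((-31587 - 21719) - 4861) + 59676) = 1/((-53306 - 4861) + 59676) = 1/(-58167 + 59676) = 1/1509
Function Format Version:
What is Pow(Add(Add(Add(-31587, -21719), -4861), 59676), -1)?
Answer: Rational(1, 1509) ≈ 0.00066269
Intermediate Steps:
Pow(Add(Add(Add(-31587, -21719), -4861), 59676), -1) = Pow(Add(Add(-53306, -4861), 59676), -1) = Pow(Add(-58167, 59676), -1) = Pow(1509, -1) = Rational(1, 1509)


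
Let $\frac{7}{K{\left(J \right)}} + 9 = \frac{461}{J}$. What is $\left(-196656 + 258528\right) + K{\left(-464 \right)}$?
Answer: $\frac{286897216}{4637} \approx 61871.0$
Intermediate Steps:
$K{\left(J \right)} = \frac{7}{-9 + \frac{461}{J}}$
$\left(-196656 + 258528\right) + K{\left(-464 \right)} = \left(-196656 + 258528\right) - - \frac{3248}{-461 + 9 \left(-464\right)} = 61872 - - \frac{3248}{-461 - 4176} = 61872 - - \frac{3248}{-4637} = 61872 - \left(-3248\right) \left(- \frac{1}{4637}\right) = 61872 - \frac{3248}{4637} = \frac{286897216}{4637}$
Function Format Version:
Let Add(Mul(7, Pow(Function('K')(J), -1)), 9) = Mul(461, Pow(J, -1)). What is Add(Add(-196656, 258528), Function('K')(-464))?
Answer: Rational(286897216, 4637) ≈ 61871.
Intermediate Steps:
Function('K')(J) = Mul(7, Pow(Add(-9, Mul(461, Pow(J, -1))), -1))
Add(Add(-196656, 258528), Function('K')(-464)) = Add(Add(-196656, 258528), Mul(-7, -464, Pow(Add(-461, Mul(9, -464)), -1))) = Add(61872, Mul(-7, -464, Pow(Add(-461, -4176), -1))) = Add(61872, Mul(-7, -464, Pow(-4637, -1))) = Add(61872, Mul(-7, -464, Rational(-1, 4637))) = Add(61872, Rational(-3248, 4637)) = Rational(286897216, 4637)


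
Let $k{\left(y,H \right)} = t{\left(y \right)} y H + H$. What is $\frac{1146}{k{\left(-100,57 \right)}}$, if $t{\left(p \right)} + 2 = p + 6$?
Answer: $\frac{382}{182419} \approx 0.0020941$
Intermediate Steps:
$t{\left(p \right)} = 4 + p$ ($t{\left(p \right)} = -2 + \left(p + 6\right) = -2 + \left(6 + p\right) = 4 + p$)
$k{\left(y,H \right)} = H + H y \left(4 + y\right)$ ($k{\left(y,H \right)} = \left(4 + y\right) y H + H = y \left(4 + y\right) H + H = H y \left(4 + y\right) + H = H + H y \left(4 + y\right)$)
$\frac{1146}{k{\left(-100,57 \right)}} = \frac{1146}{57 \left(1 - 100 \left(4 - 100\right)\right)} = \frac{1146}{57 \left(1 - -9600\right)} = \frac{1146}{57 \left(1 + 9600\right)} = \frac{1146}{57 \cdot 9601} = \frac{1146}{547257} = 1146 \cdot \frac{1}{547257} = \frac{382}{182419}$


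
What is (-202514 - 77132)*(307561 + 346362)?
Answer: -182866951258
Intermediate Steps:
(-202514 - 77132)*(307561 + 346362) = -279646*653923 = -182866951258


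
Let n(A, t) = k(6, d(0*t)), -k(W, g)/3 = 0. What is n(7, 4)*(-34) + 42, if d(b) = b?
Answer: 42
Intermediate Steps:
k(W, g) = 0 (k(W, g) = -3*0 = 0)
n(A, t) = 0
n(7, 4)*(-34) + 42 = 0*(-34) + 42 = 0 + 42 = 42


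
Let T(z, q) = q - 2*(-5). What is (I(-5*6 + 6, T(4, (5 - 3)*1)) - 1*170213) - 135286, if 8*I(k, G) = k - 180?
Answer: -611049/2 ≈ -3.0552e+5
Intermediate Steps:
T(z, q) = 10 + q (T(z, q) = q + 10 = 10 + q)
I(k, G) = -45/2 + k/8 (I(k, G) = (k - 180)/8 = (-180 + k)/8 = -45/2 + k/8)
(I(-5*6 + 6, T(4, (5 - 3)*1)) - 1*170213) - 135286 = ((-45/2 + (-5*6 + 6)/8) - 1*170213) - 135286 = ((-45/2 + (-30 + 6)/8) - 170213) - 135286 = ((-45/2 + (⅛)*(-24)) - 170213) - 135286 = ((-45/2 - 3) - 170213) - 135286 = (-51/2 - 170213) - 135286 = -340477/2 - 135286 = -611049/2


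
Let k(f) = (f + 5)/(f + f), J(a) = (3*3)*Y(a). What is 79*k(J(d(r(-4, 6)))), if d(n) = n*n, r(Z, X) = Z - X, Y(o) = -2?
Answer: 1027/36 ≈ 28.528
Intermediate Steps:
d(n) = n²
J(a) = -18 (J(a) = (3*3)*(-2) = 9*(-2) = -18)
k(f) = (5 + f)/(2*f) (k(f) = (5 + f)/((2*f)) = (5 + f)*(1/(2*f)) = (5 + f)/(2*f))
79*k(J(d(r(-4, 6)))) = 79*((½)*(5 - 18)/(-18)) = 79*((½)*(-1/18)*(-13)) = 79*(13/36) = 1027/36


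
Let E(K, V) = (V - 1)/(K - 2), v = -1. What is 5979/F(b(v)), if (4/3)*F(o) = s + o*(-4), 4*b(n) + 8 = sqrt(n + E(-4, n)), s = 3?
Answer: 263076/365 + 7972*I*sqrt(6)/365 ≈ 720.76 + 53.5*I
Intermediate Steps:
E(K, V) = (-1 + V)/(-2 + K)
b(n) = -2 + sqrt(1/6 + 5*n/6)/4 (b(n) = -2 + sqrt(n + (-1 + n)/(-2 - 4))/4 = -2 + sqrt(n + (-1 + n)/(-6))/4 = -2 + sqrt(n - (-1 + n)/6)/4 = -2 + sqrt(n + (1/6 - n/6))/4 = -2 + sqrt(1/6 + 5*n/6)/4)
F(o) = 9/4 - 3*o (F(o) = 3*(3 + o*(-4))/4 = 3*(3 - 4*o)/4 = 9/4 - 3*o)
5979/F(b(v)) = 5979/(9/4 - 3*(-2 + sqrt(6 + 30*(-1))/24)) = 5979/(9/4 - 3*(-2 + sqrt(6 - 30)/24)) = 5979/(9/4 - 3*(-2 + sqrt(-24)/24)) = 5979/(9/4 - 3*(-2 + (2*I*sqrt(6))/24)) = 5979/(9/4 - 3*(-2 + I*sqrt(6)/12)) = 5979/(9/4 + (6 - I*sqrt(6)/4)) = 5979/(33/4 - I*sqrt(6)/4)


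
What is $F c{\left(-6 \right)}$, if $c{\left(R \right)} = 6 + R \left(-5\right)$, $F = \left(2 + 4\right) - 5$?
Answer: $36$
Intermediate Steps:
$F = 1$ ($F = 6 - 5 = 1$)
$c{\left(R \right)} = 6 - 5 R$
$F c{\left(-6 \right)} = 1 \left(6 - -30\right) = 1 \left(6 + 30\right) = 1 \cdot 36 = 36$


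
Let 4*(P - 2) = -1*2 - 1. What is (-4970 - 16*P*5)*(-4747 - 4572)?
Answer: 47247330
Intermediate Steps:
P = 5/4 (P = 2 + (-1*2 - 1)/4 = 2 + (-2 - 1)/4 = 2 + (1/4)*(-3) = 2 - 3/4 = 5/4 ≈ 1.2500)
(-4970 - 16*P*5)*(-4747 - 4572) = (-4970 - 16*5/4*5)*(-4747 - 4572) = (-4970 - 20*5)*(-9319) = (-4970 - 100)*(-9319) = -5070*(-9319) = 47247330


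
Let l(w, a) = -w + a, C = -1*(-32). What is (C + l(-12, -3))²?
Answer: 1681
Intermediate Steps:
C = 32
l(w, a) = a - w
(C + l(-12, -3))² = (32 + (-3 - 1*(-12)))² = (32 + (-3 + 12))² = (32 + 9)² = 41² = 1681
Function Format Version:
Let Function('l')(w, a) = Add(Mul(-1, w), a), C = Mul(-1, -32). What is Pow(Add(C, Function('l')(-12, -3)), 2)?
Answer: 1681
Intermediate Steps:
C = 32
Function('l')(w, a) = Add(a, Mul(-1, w))
Pow(Add(C, Function('l')(-12, -3)), 2) = Pow(Add(32, Add(-3, Mul(-1, -12))), 2) = Pow(Add(32, Add(-3, 12)), 2) = Pow(Add(32, 9), 2) = Pow(41, 2) = 1681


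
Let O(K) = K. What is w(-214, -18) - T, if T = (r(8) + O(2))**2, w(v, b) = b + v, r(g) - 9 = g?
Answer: -593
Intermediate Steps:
r(g) = 9 + g
T = 361 (T = ((9 + 8) + 2)**2 = (17 + 2)**2 = 19**2 = 361)
w(-214, -18) - T = (-18 - 214) - 1*361 = -232 - 361 = -593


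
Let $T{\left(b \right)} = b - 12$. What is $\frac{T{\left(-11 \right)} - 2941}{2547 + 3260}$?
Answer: $- \frac{2964}{5807} \approx -0.51042$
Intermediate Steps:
$T{\left(b \right)} = -12 + b$
$\frac{T{\left(-11 \right)} - 2941}{2547 + 3260} = \frac{\left(-12 - 11\right) - 2941}{2547 + 3260} = \frac{-23 - 2941}{5807} = \left(-2964\right) \frac{1}{5807} = - \frac{2964}{5807}$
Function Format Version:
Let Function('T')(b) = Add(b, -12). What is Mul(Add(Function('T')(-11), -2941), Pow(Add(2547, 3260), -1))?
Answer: Rational(-2964, 5807) ≈ -0.51042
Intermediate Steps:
Function('T')(b) = Add(-12, b)
Mul(Add(Function('T')(-11), -2941), Pow(Add(2547, 3260), -1)) = Mul(Add(Add(-12, -11), -2941), Pow(Add(2547, 3260), -1)) = Mul(Add(-23, -2941), Pow(5807, -1)) = Mul(-2964, Rational(1, 5807)) = Rational(-2964, 5807)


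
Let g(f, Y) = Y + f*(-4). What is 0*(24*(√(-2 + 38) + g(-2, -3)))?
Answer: 0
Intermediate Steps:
g(f, Y) = Y - 4*f
0*(24*(√(-2 + 38) + g(-2, -3))) = 0*(24*(√(-2 + 38) + (-3 - 4*(-2)))) = 0*(24*(√36 + (-3 + 8))) = 0*(24*(6 + 5)) = 0*(24*11) = 0*264 = 0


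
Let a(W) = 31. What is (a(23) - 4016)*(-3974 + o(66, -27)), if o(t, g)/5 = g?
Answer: 16374365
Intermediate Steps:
o(t, g) = 5*g
(a(23) - 4016)*(-3974 + o(66, -27)) = (31 - 4016)*(-3974 + 5*(-27)) = -3985*(-3974 - 135) = -3985*(-4109) = 16374365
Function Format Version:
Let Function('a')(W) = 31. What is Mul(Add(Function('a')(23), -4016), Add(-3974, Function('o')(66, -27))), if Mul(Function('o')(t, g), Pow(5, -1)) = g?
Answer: 16374365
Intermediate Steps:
Function('o')(t, g) = Mul(5, g)
Mul(Add(Function('a')(23), -4016), Add(-3974, Function('o')(66, -27))) = Mul(Add(31, -4016), Add(-3974, Mul(5, -27))) = Mul(-3985, Add(-3974, -135)) = Mul(-3985, -4109) = 16374365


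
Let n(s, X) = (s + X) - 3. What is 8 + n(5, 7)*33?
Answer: 305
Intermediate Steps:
n(s, X) = -3 + X + s (n(s, X) = (X + s) - 3 = -3 + X + s)
8 + n(5, 7)*33 = 8 + (-3 + 7 + 5)*33 = 8 + 9*33 = 8 + 297 = 305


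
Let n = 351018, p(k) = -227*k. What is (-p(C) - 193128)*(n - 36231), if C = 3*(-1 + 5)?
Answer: -59936703948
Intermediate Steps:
C = 12 (C = 3*4 = 12)
(-p(C) - 193128)*(n - 36231) = (-(-227)*12 - 193128)*(351018 - 36231) = (-1*(-2724) - 193128)*314787 = (2724 - 193128)*314787 = -190404*314787 = -59936703948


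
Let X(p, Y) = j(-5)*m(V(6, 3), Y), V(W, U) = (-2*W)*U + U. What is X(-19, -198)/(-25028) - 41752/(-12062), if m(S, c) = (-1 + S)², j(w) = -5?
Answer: 139335927/37735967 ≈ 3.6924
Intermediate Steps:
V(W, U) = U - 2*U*W (V(W, U) = -2*U*W + U = U - 2*U*W)
X(p, Y) = -5780 (X(p, Y) = -5*(-1 + 3*(1 - 2*6))² = -5*(-1 + 3*(1 - 12))² = -5*(-1 + 3*(-11))² = -5*(-1 - 33)² = -5*(-34)² = -5*1156 = -5780)
X(-19, -198)/(-25028) - 41752/(-12062) = -5780/(-25028) - 41752/(-12062) = -5780*(-1/25028) - 41752*(-1/12062) = 1445/6257 + 20876/6031 = 139335927/37735967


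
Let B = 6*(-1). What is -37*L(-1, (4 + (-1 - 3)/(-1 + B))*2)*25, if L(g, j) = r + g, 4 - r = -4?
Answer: -6475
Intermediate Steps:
B = -6
r = 8 (r = 4 - 1*(-4) = 4 + 4 = 8)
L(g, j) = 8 + g
-37*L(-1, (4 + (-1 - 3)/(-1 + B))*2)*25 = -37*(8 - 1)*25 = -37*7*25 = -259*25 = -6475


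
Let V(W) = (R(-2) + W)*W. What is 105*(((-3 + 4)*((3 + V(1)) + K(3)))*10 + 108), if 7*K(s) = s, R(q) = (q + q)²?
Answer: 32790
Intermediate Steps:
R(q) = 4*q² (R(q) = (2*q)² = 4*q²)
K(s) = s/7
V(W) = W*(16 + W) (V(W) = (4*(-2)² + W)*W = (4*4 + W)*W = (16 + W)*W = W*(16 + W))
105*(((-3 + 4)*((3 + V(1)) + K(3)))*10 + 108) = 105*(((-3 + 4)*((3 + 1*(16 + 1)) + (⅐)*3))*10 + 108) = 105*((1*((3 + 1*17) + 3/7))*10 + 108) = 105*((1*((3 + 17) + 3/7))*10 + 108) = 105*((1*(20 + 3/7))*10 + 108) = 105*((1*(143/7))*10 + 108) = 105*((143/7)*10 + 108) = 105*(1430/7 + 108) = 105*(2186/7) = 32790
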